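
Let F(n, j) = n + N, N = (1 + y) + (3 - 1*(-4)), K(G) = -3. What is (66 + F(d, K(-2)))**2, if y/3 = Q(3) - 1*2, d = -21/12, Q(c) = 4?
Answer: 97969/16 ≈ 6123.1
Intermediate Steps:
d = -7/4 (d = -21*1/12 = -7/4 ≈ -1.7500)
y = 6 (y = 3*(4 - 1*2) = 3*(4 - 2) = 3*2 = 6)
N = 14 (N = (1 + 6) + (3 - 1*(-4)) = 7 + (3 + 4) = 7 + 7 = 14)
F(n, j) = 14 + n (F(n, j) = n + 14 = 14 + n)
(66 + F(d, K(-2)))**2 = (66 + (14 - 7/4))**2 = (66 + 49/4)**2 = (313/4)**2 = 97969/16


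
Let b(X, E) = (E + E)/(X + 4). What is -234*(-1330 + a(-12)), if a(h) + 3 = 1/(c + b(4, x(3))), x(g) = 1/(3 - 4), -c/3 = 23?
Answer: 86403330/277 ≈ 3.1193e+5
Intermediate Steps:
c = -69 (c = -3*23 = -69)
x(g) = -1 (x(g) = 1/(-1) = -1)
b(X, E) = 2*E/(4 + X) (b(X, E) = (2*E)/(4 + X) = 2*E/(4 + X))
a(h) = -835/277 (a(h) = -3 + 1/(-69 + 2*(-1)/(4 + 4)) = -3 + 1/(-69 + 2*(-1)/8) = -3 + 1/(-69 + 2*(-1)*(⅛)) = -3 + 1/(-69 - ¼) = -3 + 1/(-277/4) = -3 - 4/277 = -835/277)
-234*(-1330 + a(-12)) = -234*(-1330 - 835/277) = -234*(-369245/277) = 86403330/277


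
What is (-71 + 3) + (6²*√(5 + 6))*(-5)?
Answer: -68 - 180*√11 ≈ -664.99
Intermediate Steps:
(-71 + 3) + (6²*√(5 + 6))*(-5) = -68 + (36*√11)*(-5) = -68 - 180*√11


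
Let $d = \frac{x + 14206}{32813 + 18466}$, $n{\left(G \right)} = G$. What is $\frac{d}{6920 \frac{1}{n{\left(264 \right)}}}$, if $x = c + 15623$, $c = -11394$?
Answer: $\frac{40557}{2957089} \approx 0.013715$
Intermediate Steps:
$x = 4229$ ($x = -11394 + 15623 = 4229$)
$d = \frac{6145}{17093}$ ($d = \frac{4229 + 14206}{32813 + 18466} = \frac{18435}{51279} = 18435 \cdot \frac{1}{51279} = \frac{6145}{17093} \approx 0.3595$)
$\frac{d}{6920 \frac{1}{n{\left(264 \right)}}} = \frac{6145}{17093 \cdot \frac{6920}{264}} = \frac{6145}{17093 \cdot 6920 \cdot \frac{1}{264}} = \frac{6145}{17093 \cdot \frac{865}{33}} = \frac{6145}{17093} \cdot \frac{33}{865} = \frac{40557}{2957089}$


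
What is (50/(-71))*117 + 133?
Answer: 3593/71 ≈ 50.606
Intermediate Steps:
(50/(-71))*117 + 133 = (50*(-1/71))*117 + 133 = -50/71*117 + 133 = -5850/71 + 133 = 3593/71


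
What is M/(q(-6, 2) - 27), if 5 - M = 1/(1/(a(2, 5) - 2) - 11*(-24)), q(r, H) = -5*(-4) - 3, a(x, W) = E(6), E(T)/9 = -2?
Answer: -5275/10558 ≈ -0.49962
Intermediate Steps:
E(T) = -18 (E(T) = 9*(-2) = -18)
a(x, W) = -18
q(r, H) = 17 (q(r, H) = 20 - 3 = 17)
M = 26375/5279 (M = 5 - 1/(1/(-18 - 2) - 11*(-24)) = 5 - 1/(1/(-20) + 264) = 5 - 1/(-1/20 + 264) = 5 - 1/5279/20 = 5 - 1*20/5279 = 5 - 20/5279 = 26375/5279 ≈ 4.9962)
M/(q(-6, 2) - 27) = 26375/(5279*(17 - 27)) = (26375/5279)/(-10) = (26375/5279)*(-1/10) = -5275/10558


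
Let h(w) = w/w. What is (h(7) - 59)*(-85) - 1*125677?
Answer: -120747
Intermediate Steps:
h(w) = 1
(h(7) - 59)*(-85) - 1*125677 = (1 - 59)*(-85) - 1*125677 = -58*(-85) - 125677 = 4930 - 125677 = -120747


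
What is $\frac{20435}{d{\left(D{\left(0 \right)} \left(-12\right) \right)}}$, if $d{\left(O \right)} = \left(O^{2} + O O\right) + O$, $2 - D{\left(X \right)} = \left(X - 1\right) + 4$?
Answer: $\frac{4087}{60} \approx 68.117$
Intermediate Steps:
$D{\left(X \right)} = -1 - X$ ($D{\left(X \right)} = 2 - \left(\left(X - 1\right) + 4\right) = 2 - \left(\left(-1 + X\right) + 4\right) = 2 - \left(3 + X\right) = -1 - X$)
$d{\left(O \right)} = O + 2 O^{2}$ ($d{\left(O \right)} = \left(O^{2} + O^{2}\right) + O = 2 O^{2} + O = O + 2 O^{2}$)
$\frac{20435}{d{\left(D{\left(0 \right)} \left(-12\right) \right)}} = \frac{20435}{\left(-1 - 0\right) \left(-12\right) \left(1 + 2 \left(-1 - 0\right) \left(-12\right)\right)} = \frac{20435}{\left(-1 + 0\right) \left(-12\right) \left(1 + 2 \left(-1 + 0\right) \left(-12\right)\right)} = \frac{20435}{\left(-1\right) \left(-12\right) \left(1 + 2 \left(\left(-1\right) \left(-12\right)\right)\right)} = \frac{20435}{12 \left(1 + 2 \cdot 12\right)} = \frac{20435}{12 \left(1 + 24\right)} = \frac{20435}{12 \cdot 25} = \frac{20435}{300} = 20435 \cdot \frac{1}{300} = \frac{4087}{60}$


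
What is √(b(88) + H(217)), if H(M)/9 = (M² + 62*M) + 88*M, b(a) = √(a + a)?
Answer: √(716751 + 4*√11) ≈ 846.62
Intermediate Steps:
b(a) = √2*√a (b(a) = √(2*a) = √2*√a)
H(M) = 9*M² + 1350*M (H(M) = 9*((M² + 62*M) + 88*M) = 9*(M² + 150*M) = 9*M² + 1350*M)
√(b(88) + H(217)) = √(√2*√88 + 9*217*(150 + 217)) = √(√2*(2*√22) + 9*217*367) = √(4*√11 + 716751) = √(716751 + 4*√11)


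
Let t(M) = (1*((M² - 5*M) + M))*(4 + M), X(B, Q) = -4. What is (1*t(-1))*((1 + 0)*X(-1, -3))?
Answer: -60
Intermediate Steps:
t(M) = (4 + M)*(M² - 4*M) (t(M) = (1*(M² - 4*M))*(4 + M) = (M² - 4*M)*(4 + M) = (4 + M)*(M² - 4*M))
(1*t(-1))*((1 + 0)*X(-1, -3)) = (1*(-(-16 + (-1)²)))*((1 + 0)*(-4)) = (1*(-(-16 + 1)))*(1*(-4)) = (1*(-1*(-15)))*(-4) = (1*15)*(-4) = 15*(-4) = -60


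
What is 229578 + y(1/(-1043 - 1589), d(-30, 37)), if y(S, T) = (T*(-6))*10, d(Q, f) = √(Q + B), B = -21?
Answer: 229578 - 60*I*√51 ≈ 2.2958e+5 - 428.49*I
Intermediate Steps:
d(Q, f) = √(-21 + Q) (d(Q, f) = √(Q - 21) = √(-21 + Q))
y(S, T) = -60*T (y(S, T) = -6*T*10 = -60*T)
229578 + y(1/(-1043 - 1589), d(-30, 37)) = 229578 - 60*√(-21 - 30) = 229578 - 60*I*√51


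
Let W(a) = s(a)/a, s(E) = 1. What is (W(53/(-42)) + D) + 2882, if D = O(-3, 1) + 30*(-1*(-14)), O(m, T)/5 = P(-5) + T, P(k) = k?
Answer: 173904/53 ≈ 3281.2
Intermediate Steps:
O(m, T) = -25 + 5*T (O(m, T) = 5*(-5 + T) = -25 + 5*T)
D = 400 (D = (-25 + 5*1) + 30*(-1*(-14)) = (-25 + 5) + 30*14 = -20 + 420 = 400)
W(a) = 1/a
(W(53/(-42)) + D) + 2882 = (1/(53/(-42)) + 400) + 2882 = (1/(53*(-1/42)) + 400) + 2882 = (1/(-53/42) + 400) + 2882 = (-42/53 + 400) + 2882 = 21158/53 + 2882 = 173904/53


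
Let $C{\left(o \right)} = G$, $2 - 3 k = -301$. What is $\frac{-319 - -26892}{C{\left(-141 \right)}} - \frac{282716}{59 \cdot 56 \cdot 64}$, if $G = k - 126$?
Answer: $- \frac{200931721}{188800} \approx -1064.3$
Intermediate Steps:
$k = 101$ ($k = \frac{2}{3} - - \frac{301}{3} = \frac{2}{3} + \frac{301}{3} = 101$)
$G = -25$ ($G = 101 - 126 = -25$)
$C{\left(o \right)} = -25$
$\frac{-319 - -26892}{C{\left(-141 \right)}} - \frac{282716}{59 \cdot 56 \cdot 64} = \frac{-319 - -26892}{-25} - \frac{282716}{59 \cdot 56 \cdot 64} = \left(-319 + 26892\right) \left(- \frac{1}{25}\right) - \frac{282716}{3304 \cdot 64} = 26573 \left(- \frac{1}{25}\right) - \frac{282716}{211456} = - \frac{26573}{25} - \frac{10097}{7552} = - \frac{200931721}{188800}$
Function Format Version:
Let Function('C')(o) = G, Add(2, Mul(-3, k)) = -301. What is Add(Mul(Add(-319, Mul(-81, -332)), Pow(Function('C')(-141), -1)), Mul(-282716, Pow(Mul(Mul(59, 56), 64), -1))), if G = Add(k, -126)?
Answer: Rational(-200931721, 188800) ≈ -1064.3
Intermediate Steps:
k = 101 (k = Add(Rational(2, 3), Mul(Rational(-1, 3), -301)) = Add(Rational(2, 3), Rational(301, 3)) = 101)
G = -25 (G = Add(101, -126) = -25)
Function('C')(o) = -25
Add(Mul(Add(-319, Mul(-81, -332)), Pow(Function('C')(-141), -1)), Mul(-282716, Pow(Mul(Mul(59, 56), 64), -1))) = Add(Mul(Add(-319, Mul(-81, -332)), Pow(-25, -1)), Mul(-282716, Pow(Mul(Mul(59, 56), 64), -1))) = Add(Mul(Add(-319, 26892), Rational(-1, 25)), Mul(-282716, Pow(Mul(3304, 64), -1))) = Add(Mul(26573, Rational(-1, 25)), Mul(-282716, Pow(211456, -1))) = Add(Rational(-26573, 25), Mul(-282716, Rational(1, 211456))) = Add(Rational(-26573, 25), Rational(-10097, 7552)) = Rational(-200931721, 188800)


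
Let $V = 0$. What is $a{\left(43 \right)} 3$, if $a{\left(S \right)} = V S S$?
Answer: $0$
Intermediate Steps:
$a{\left(S \right)} = 0$ ($a{\left(S \right)} = 0 S S = 0 S = 0$)
$a{\left(43 \right)} 3 = 0 \cdot 3 = 0$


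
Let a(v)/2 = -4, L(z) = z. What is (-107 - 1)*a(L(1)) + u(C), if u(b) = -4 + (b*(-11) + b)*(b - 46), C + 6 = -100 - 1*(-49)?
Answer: -57850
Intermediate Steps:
a(v) = -8 (a(v) = 2*(-4) = -8)
C = -57 (C = -6 + (-100 - 1*(-49)) = -6 + (-100 + 49) = -6 - 51 = -57)
u(b) = -4 - 10*b*(-46 + b) (u(b) = -4 + (-11*b + b)*(-46 + b) = -4 + (-10*b)*(-46 + b) = -4 - 10*b*(-46 + b))
(-107 - 1)*a(L(1)) + u(C) = (-107 - 1)*(-8) + (-4 - 10*(-57)² + 460*(-57)) = -108*(-8) + (-4 - 10*3249 - 26220) = 864 + (-4 - 32490 - 26220) = 864 - 58714 = -57850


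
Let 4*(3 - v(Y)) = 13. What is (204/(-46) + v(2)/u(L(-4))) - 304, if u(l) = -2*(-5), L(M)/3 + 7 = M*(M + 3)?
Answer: -283783/920 ≈ -308.46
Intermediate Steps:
L(M) = -21 + 3*M*(3 + M) (L(M) = -21 + 3*(M*(M + 3)) = -21 + 3*(M*(3 + M)) = -21 + 3*M*(3 + M))
v(Y) = -¼ (v(Y) = 3 - ¼*13 = 3 - 13/4 = -¼)
u(l) = 10
(204/(-46) + v(2)/u(L(-4))) - 304 = (204/(-46) - ¼/10) - 304 = (204*(-1/46) - ¼*⅒) - 304 = (-102/23 - 1/40) - 304 = -4103/920 - 304 = -283783/920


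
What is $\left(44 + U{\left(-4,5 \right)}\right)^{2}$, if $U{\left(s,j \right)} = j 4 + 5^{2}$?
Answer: $7921$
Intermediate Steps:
$U{\left(s,j \right)} = 25 + 4 j$ ($U{\left(s,j \right)} = 4 j + 25 = 25 + 4 j$)
$\left(44 + U{\left(-4,5 \right)}\right)^{2} = \left(44 + \left(25 + 4 \cdot 5\right)\right)^{2} = \left(44 + \left(25 + 20\right)\right)^{2} = \left(44 + 45\right)^{2} = 89^{2} = 7921$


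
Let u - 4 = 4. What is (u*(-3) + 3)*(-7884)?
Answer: 165564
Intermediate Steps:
u = 8 (u = 4 + 4 = 8)
(u*(-3) + 3)*(-7884) = (8*(-3) + 3)*(-7884) = (-24 + 3)*(-7884) = -21*(-7884) = 165564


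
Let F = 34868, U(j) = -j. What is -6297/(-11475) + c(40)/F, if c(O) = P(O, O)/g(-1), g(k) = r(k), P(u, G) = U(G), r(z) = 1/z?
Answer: 18335233/33342525 ≈ 0.54991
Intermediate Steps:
P(u, G) = -G
g(k) = 1/k
c(O) = O (c(O) = (-O)/(1/(-1)) = -O/(-1) = -O*(-1) = O)
-6297/(-11475) + c(40)/F = -6297/(-11475) + 40/34868 = -6297*(-1/11475) + 40*(1/34868) = 2099/3825 + 10/8717 = 18335233/33342525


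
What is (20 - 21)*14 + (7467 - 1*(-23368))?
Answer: 30821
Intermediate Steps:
(20 - 21)*14 + (7467 - 1*(-23368)) = -1*14 + (7467 + 23368) = -14 + 30835 = 30821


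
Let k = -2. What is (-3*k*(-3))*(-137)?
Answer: 2466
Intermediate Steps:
(-3*k*(-3))*(-137) = (-3*(-2)*(-3))*(-137) = (6*(-3))*(-137) = -18*(-137) = 2466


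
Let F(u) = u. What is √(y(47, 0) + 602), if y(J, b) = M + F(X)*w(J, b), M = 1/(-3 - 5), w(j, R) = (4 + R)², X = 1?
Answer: √9886/4 ≈ 24.857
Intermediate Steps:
M = -⅛ (M = 1/(-8) = -⅛ ≈ -0.12500)
y(J, b) = -⅛ + (4 + b)² (y(J, b) = -⅛ + 1*(4 + b)² = -⅛ + (4 + b)²)
√(y(47, 0) + 602) = √((-⅛ + (4 + 0)²) + 602) = √((-⅛ + 4²) + 602) = √((-⅛ + 16) + 602) = √(127/8 + 602) = √(4943/8) = √9886/4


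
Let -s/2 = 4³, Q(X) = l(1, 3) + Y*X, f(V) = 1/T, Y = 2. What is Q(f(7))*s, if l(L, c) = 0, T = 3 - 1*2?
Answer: -256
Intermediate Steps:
T = 1 (T = 3 - 2 = 1)
f(V) = 1 (f(V) = 1/1 = 1)
Q(X) = 2*X (Q(X) = 0 + 2*X = 2*X)
s = -128 (s = -2*4³ = -2*64 = -128)
Q(f(7))*s = (2*1)*(-128) = 2*(-128) = -256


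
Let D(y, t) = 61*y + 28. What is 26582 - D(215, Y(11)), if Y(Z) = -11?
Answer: 13439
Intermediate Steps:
D(y, t) = 28 + 61*y
26582 - D(215, Y(11)) = 26582 - (28 + 61*215) = 26582 - (28 + 13115) = 26582 - 1*13143 = 26582 - 13143 = 13439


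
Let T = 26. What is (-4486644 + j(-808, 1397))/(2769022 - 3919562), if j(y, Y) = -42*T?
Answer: 1121934/287635 ≈ 3.9005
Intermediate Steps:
j(y, Y) = -1092 (j(y, Y) = -42*26 = -1092)
(-4486644 + j(-808, 1397))/(2769022 - 3919562) = (-4486644 - 1092)/(2769022 - 3919562) = -4487736/(-1150540) = -4487736*(-1/1150540) = 1121934/287635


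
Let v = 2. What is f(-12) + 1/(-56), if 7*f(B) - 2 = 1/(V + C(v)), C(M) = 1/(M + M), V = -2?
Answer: 73/392 ≈ 0.18622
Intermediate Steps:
C(M) = 1/(2*M)
f(B) = 10/49 (f(B) = 2/7 + 1/(7*(-2 + (1/2)/2)) = 2/7 + 1/(7*(-2 + (1/2)*(1/2))) = 2/7 + 1/(7*(-2 + 1/4)) = 2/7 + 1/(7*(-7/4)) = 2/7 + (1/7)*(-4/7) = 2/7 - 4/49 = 10/49)
f(-12) + 1/(-56) = 10/49 + 1/(-56) = 10/49 - 1/56 = 73/392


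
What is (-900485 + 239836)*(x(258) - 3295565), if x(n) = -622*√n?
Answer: 2177211721685 + 410923678*√258 ≈ 2.1838e+12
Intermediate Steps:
(-900485 + 239836)*(x(258) - 3295565) = (-900485 + 239836)*(-622*√258 - 3295565) = -660649*(-3295565 - 622*√258) = 2177211721685 + 410923678*√258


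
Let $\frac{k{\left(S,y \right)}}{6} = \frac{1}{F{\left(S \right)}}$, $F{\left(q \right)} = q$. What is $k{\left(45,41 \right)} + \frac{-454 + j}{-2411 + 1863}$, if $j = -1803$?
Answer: $\frac{34951}{8220} \approx 4.2519$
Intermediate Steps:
$k{\left(S,y \right)} = \frac{6}{S}$
$k{\left(45,41 \right)} + \frac{-454 + j}{-2411 + 1863} = \frac{6}{45} + \frac{-454 - 1803}{-2411 + 1863} = 6 \cdot \frac{1}{45} - \frac{2257}{-548} = \frac{2}{15} - - \frac{2257}{548} = \frac{2}{15} + \frac{2257}{548} = \frac{34951}{8220}$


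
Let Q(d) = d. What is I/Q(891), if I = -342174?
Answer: -114058/297 ≈ -384.03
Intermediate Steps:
I/Q(891) = -342174/891 = -342174*1/891 = -114058/297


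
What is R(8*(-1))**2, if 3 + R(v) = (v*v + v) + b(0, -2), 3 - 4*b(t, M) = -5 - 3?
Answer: 49729/16 ≈ 3108.1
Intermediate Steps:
b(t, M) = 11/4 (b(t, M) = 3/4 - (-5 - 3)/4 = 3/4 - 1/4*(-8) = 3/4 + 2 = 11/4)
R(v) = -1/4 + v + v**2 (R(v) = -3 + ((v*v + v) + 11/4) = -3 + ((v**2 + v) + 11/4) = -3 + ((v + v**2) + 11/4) = -3 + (11/4 + v + v**2) = -1/4 + v + v**2)
R(8*(-1))**2 = (-1/4 + 8*(-1) + (8*(-1))**2)**2 = (-1/4 - 8 + (-8)**2)**2 = (-1/4 - 8 + 64)**2 = (223/4)**2 = 49729/16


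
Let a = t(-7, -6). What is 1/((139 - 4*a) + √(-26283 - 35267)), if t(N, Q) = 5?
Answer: 119/75711 - 5*I*√2462/75711 ≈ 0.0015718 - 0.0032768*I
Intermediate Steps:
a = 5
1/((139 - 4*a) + √(-26283 - 35267)) = 1/((139 - 4*5) + √(-26283 - 35267)) = 1/((139 - 20) + √(-61550)) = 1/(119 + 5*I*√2462)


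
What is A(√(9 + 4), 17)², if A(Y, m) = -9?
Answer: 81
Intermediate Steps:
A(√(9 + 4), 17)² = (-9)² = 81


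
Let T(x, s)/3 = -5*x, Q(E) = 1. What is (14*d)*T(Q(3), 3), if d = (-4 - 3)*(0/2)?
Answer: 0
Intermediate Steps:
T(x, s) = -15*x (T(x, s) = 3*(-5*x) = -15*x)
d = 0 (d = -0/2 = -7*0 = 0)
(14*d)*T(Q(3), 3) = (14*0)*(-15*1) = 0*(-15) = 0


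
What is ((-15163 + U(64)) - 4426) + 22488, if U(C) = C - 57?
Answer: 2906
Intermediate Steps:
U(C) = -57 + C
((-15163 + U(64)) - 4426) + 22488 = ((-15163 + (-57 + 64)) - 4426) + 22488 = ((-15163 + 7) - 4426) + 22488 = (-15156 - 4426) + 22488 = -19582 + 22488 = 2906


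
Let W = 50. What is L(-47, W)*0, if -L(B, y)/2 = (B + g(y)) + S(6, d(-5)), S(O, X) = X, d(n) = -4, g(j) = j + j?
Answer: 0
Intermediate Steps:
g(j) = 2*j
L(B, y) = 8 - 4*y - 2*B (L(B, y) = -2*((B + 2*y) - 4) = -2*(-4 + B + 2*y) = 8 - 4*y - 2*B)
L(-47, W)*0 = (8 - 4*50 - 2*(-47))*0 = (8 - 200 + 94)*0 = -98*0 = 0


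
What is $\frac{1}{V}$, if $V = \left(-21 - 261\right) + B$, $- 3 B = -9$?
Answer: $- \frac{1}{279} \approx -0.0035842$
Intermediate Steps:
$B = 3$ ($B = \left(- \frac{1}{3}\right) \left(-9\right) = 3$)
$V = -279$ ($V = \left(-21 - 261\right) + 3 = -282 + 3 = -279$)
$\frac{1}{V} = \frac{1}{-279} = - \frac{1}{279}$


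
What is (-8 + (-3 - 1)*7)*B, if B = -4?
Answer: 144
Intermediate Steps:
(-8 + (-3 - 1)*7)*B = (-8 + (-3 - 1)*7)*(-4) = (-8 - 4*7)*(-4) = (-8 - 28)*(-4) = -36*(-4) = 144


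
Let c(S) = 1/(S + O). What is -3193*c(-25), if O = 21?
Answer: 3193/4 ≈ 798.25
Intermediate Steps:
c(S) = 1/(21 + S) (c(S) = 1/(S + 21) = 1/(21 + S))
-3193*c(-25) = -3193/(21 - 25) = -3193/(-4) = -3193*(-¼) = 3193/4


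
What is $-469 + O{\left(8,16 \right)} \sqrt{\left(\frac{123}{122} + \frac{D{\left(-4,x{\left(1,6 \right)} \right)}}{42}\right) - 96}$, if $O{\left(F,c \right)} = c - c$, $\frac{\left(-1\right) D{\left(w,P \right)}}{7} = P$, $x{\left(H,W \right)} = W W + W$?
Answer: $-469$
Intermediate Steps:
$x{\left(H,W \right)} = W + W^{2}$ ($x{\left(H,W \right)} = W^{2} + W = W + W^{2}$)
$D{\left(w,P \right)} = - 7 P$
$O{\left(F,c \right)} = 0$
$-469 + O{\left(8,16 \right)} \sqrt{\left(\frac{123}{122} + \frac{D{\left(-4,x{\left(1,6 \right)} \right)}}{42}\right) - 96} = -469 + 0 \sqrt{\left(\frac{123}{122} + \frac{\left(-7\right) 6 \left(1 + 6\right)}{42}\right) - 96} = -469 + 0 \sqrt{\left(123 \cdot \frac{1}{122} + - 7 \cdot 6 \cdot 7 \cdot \frac{1}{42}\right) - 96} = -469 + 0 \sqrt{\left(\frac{123}{122} + \left(-7\right) 42 \cdot \frac{1}{42}\right) - 96} = -469 + 0 \sqrt{\left(\frac{123}{122} - 7\right) - 96} = -469 + 0 \sqrt{- \frac{731}{122} - 96} = -469 + 0 \sqrt{- \frac{12443}{122}} = -469 + 0 \frac{i \sqrt{1518046}}{122} = -469 + 0 = -469$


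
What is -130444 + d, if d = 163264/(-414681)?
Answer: -54092811628/414681 ≈ -1.3044e+5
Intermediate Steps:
d = -163264/414681 (d = 163264*(-1/414681) = -163264/414681 ≈ -0.39371)
-130444 + d = -130444 - 163264/414681 = -54092811628/414681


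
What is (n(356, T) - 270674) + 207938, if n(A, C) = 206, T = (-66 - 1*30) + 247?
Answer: -62530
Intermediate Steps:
T = 151 (T = (-66 - 30) + 247 = -96 + 247 = 151)
(n(356, T) - 270674) + 207938 = (206 - 270674) + 207938 = -270468 + 207938 = -62530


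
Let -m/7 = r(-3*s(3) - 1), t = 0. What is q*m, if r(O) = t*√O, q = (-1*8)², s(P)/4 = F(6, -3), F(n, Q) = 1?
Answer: 0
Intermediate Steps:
s(P) = 4 (s(P) = 4*1 = 4)
q = 64 (q = (-8)² = 64)
r(O) = 0 (r(O) = 0*√O = 0)
m = 0 (m = -7*0 = 0)
q*m = 64*0 = 0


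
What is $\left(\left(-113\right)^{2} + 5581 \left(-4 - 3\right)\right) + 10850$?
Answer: $-15448$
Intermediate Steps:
$\left(\left(-113\right)^{2} + 5581 \left(-4 - 3\right)\right) + 10850 = \left(12769 + 5581 \left(-4 - 3\right)\right) + 10850 = \left(12769 + 5581 \left(-7\right)\right) + 10850 = \left(12769 - 39067\right) + 10850 = -26298 + 10850 = -15448$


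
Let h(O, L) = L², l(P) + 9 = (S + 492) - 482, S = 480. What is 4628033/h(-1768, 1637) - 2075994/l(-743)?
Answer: -5560958281513/1288968889 ≈ -4314.3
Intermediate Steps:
l(P) = 481 (l(P) = -9 + ((480 + 492) - 482) = -9 + (972 - 482) = -9 + 490 = 481)
4628033/h(-1768, 1637) - 2075994/l(-743) = 4628033/(1637²) - 2075994/481 = 4628033/2679769 - 2075994*1/481 = 4628033*(1/2679769) - 2075994/481 = 4628033/2679769 - 2075994/481 = -5560958281513/1288968889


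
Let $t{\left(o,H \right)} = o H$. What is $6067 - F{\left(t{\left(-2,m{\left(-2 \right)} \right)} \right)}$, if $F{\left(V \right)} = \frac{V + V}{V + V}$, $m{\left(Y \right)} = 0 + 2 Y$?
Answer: $6066$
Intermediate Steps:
$m{\left(Y \right)} = 2 Y$
$t{\left(o,H \right)} = H o$
$F{\left(V \right)} = 1$ ($F{\left(V \right)} = \frac{2 V}{2 V} = 2 V \frac{1}{2 V} = 1$)
$6067 - F{\left(t{\left(-2,m{\left(-2 \right)} \right)} \right)} = 6067 - 1 = 6066$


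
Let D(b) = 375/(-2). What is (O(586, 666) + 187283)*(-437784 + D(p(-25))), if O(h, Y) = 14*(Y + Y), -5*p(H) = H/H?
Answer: -180383817933/2 ≈ -9.0192e+10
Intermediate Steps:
p(H) = -⅕ (p(H) = -H/(5*H) = -⅕*1 = -⅕)
O(h, Y) = 28*Y (O(h, Y) = 14*(2*Y) = 28*Y)
D(b) = -375/2 (D(b) = 375*(-½) = -375/2)
(O(586, 666) + 187283)*(-437784 + D(p(-25))) = (28*666 + 187283)*(-437784 - 375/2) = (18648 + 187283)*(-875943/2) = 205931*(-875943/2) = -180383817933/2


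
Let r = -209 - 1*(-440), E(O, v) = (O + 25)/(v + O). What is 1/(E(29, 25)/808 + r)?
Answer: 808/186649 ≈ 0.0043290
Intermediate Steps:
E(O, v) = (25 + O)/(O + v)
r = 231 (r = -209 + 440 = 231)
1/(E(29, 25)/808 + r) = 1/(((25 + 29)/(29 + 25))/808 + 231) = 1/((54/54)*(1/808) + 231) = 1/(((1/54)*54)*(1/808) + 231) = 1/(1*(1/808) + 231) = 1/(1/808 + 231) = 1/(186649/808) = 808/186649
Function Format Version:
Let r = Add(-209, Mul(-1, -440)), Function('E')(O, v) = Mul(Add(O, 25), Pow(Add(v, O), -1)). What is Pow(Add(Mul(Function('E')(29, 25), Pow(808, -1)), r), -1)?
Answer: Rational(808, 186649) ≈ 0.0043290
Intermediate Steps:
Function('E')(O, v) = Mul(Pow(Add(O, v), -1), Add(25, O)) (Function('E')(O, v) = Mul(Add(25, O), Pow(Add(O, v), -1)) = Mul(Pow(Add(O, v), -1), Add(25, O)))
r = 231 (r = Add(-209, 440) = 231)
Pow(Add(Mul(Function('E')(29, 25), Pow(808, -1)), r), -1) = Pow(Add(Mul(Mul(Pow(Add(29, 25), -1), Add(25, 29)), Pow(808, -1)), 231), -1) = Pow(Add(Mul(Mul(Pow(54, -1), 54), Rational(1, 808)), 231), -1) = Pow(Add(Mul(Mul(Rational(1, 54), 54), Rational(1, 808)), 231), -1) = Pow(Add(Mul(1, Rational(1, 808)), 231), -1) = Pow(Add(Rational(1, 808), 231), -1) = Pow(Rational(186649, 808), -1) = Rational(808, 186649)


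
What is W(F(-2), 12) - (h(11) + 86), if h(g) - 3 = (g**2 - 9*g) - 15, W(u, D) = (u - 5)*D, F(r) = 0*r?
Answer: -156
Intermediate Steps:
F(r) = 0
W(u, D) = D*(-5 + u) (W(u, D) = (-5 + u)*D = D*(-5 + u))
h(g) = -12 + g**2 - 9*g (h(g) = 3 + ((g**2 - 9*g) - 15) = 3 + (-15 + g**2 - 9*g) = -12 + g**2 - 9*g)
W(F(-2), 12) - (h(11) + 86) = 12*(-5 + 0) - ((-12 + 11**2 - 9*11) + 86) = 12*(-5) - ((-12 + 121 - 99) + 86) = -60 - (10 + 86) = -60 - 1*96 = -60 - 96 = -156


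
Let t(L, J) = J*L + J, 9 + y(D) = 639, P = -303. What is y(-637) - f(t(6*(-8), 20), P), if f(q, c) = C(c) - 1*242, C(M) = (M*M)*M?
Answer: 27818999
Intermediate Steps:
y(D) = 630 (y(D) = -9 + 639 = 630)
t(L, J) = J + J*L
C(M) = M³ (C(M) = M²*M = M³)
f(q, c) = -242 + c³ (f(q, c) = c³ - 1*242 = c³ - 242 = -242 + c³)
y(-637) - f(t(6*(-8), 20), P) = 630 - (-242 + (-303)³) = 630 - (-242 - 27818127) = 630 - 1*(-27818369) = 630 + 27818369 = 27818999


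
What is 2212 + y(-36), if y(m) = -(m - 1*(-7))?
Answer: 2241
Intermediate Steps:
y(m) = -7 - m (y(m) = -(m + 7) = -(7 + m) = -7 - m)
2212 + y(-36) = 2212 + (-7 - 1*(-36)) = 2212 + (-7 + 36) = 2212 + 29 = 2241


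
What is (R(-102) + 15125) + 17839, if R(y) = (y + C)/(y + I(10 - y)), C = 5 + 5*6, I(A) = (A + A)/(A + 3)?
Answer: 379291489/11506 ≈ 32965.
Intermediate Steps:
I(A) = 2*A/(3 + A) (I(A) = (2*A)/(3 + A) = 2*A/(3 + A))
C = 35 (C = 5 + 30 = 35)
R(y) = (35 + y)/(y + 2*(10 - y)/(13 - y)) (R(y) = (y + 35)/(y + 2*(10 - y)/(3 + (10 - y))) = (35 + y)/(y + 2*(10 - y)/(13 - y)))
(R(-102) + 15125) + 17839 = ((-13 - 102)*(35 - 102)/(-20 + 2*(-102) - 102*(-13 - 102)) + 15125) + 17839 = (-115*(-67)/(-20 - 204 - 102*(-115)) + 15125) + 17839 = (-115*(-67)/(-20 - 204 + 11730) + 15125) + 17839 = (-115*(-67)/11506 + 15125) + 17839 = ((1/11506)*(-115)*(-67) + 15125) + 17839 = (7705/11506 + 15125) + 17839 = 174035955/11506 + 17839 = 379291489/11506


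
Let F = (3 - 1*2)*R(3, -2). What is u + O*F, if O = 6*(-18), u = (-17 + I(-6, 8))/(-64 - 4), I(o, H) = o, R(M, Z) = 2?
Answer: -14665/68 ≈ -215.66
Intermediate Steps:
u = 23/68 (u = (-17 - 6)/(-64 - 4) = -23/(-68) = -23*(-1/68) = 23/68 ≈ 0.33824)
F = 2 (F = (3 - 1*2)*2 = (3 - 2)*2 = 1*2 = 2)
O = -108
u + O*F = 23/68 - 108*2 = 23/68 - 216 = -14665/68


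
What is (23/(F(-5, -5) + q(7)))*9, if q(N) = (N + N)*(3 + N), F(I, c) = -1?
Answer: 207/139 ≈ 1.4892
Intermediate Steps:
q(N) = 2*N*(3 + N) (q(N) = (2*N)*(3 + N) = 2*N*(3 + N))
(23/(F(-5, -5) + q(7)))*9 = (23/(-1 + 2*7*(3 + 7)))*9 = (23/(-1 + 2*7*10))*9 = (23/(-1 + 140))*9 = (23/139)*9 = 207/139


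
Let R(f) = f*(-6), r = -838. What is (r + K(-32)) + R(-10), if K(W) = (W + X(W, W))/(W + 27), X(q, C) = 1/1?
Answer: -3859/5 ≈ -771.80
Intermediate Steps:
X(q, C) = 1
R(f) = -6*f
K(W) = (1 + W)/(27 + W) (K(W) = (W + 1)/(W + 27) = (1 + W)/(27 + W))
(r + K(-32)) + R(-10) = (-838 + (1 - 32)/(27 - 32)) - 6*(-10) = (-838 - 31/(-5)) + 60 = (-838 - ⅕*(-31)) + 60 = (-838 + 31/5) + 60 = -4159/5 + 60 = -3859/5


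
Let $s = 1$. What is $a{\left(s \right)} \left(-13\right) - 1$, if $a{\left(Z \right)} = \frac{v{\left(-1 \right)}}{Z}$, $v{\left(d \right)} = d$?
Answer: $12$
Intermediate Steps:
$a{\left(Z \right)} = - \frac{1}{Z}$
$a{\left(s \right)} \left(-13\right) - 1 = - 1^{-1} \left(-13\right) - 1 = \left(-1\right) 1 \left(-13\right) - 1 = \left(-1\right) \left(-13\right) - 1 = 13 - 1 = 12$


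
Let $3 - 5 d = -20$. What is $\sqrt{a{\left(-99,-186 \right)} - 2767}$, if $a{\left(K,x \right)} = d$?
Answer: $\frac{2 i \sqrt{17265}}{5} \approx 52.559 i$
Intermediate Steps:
$d = \frac{23}{5}$ ($d = \frac{3}{5} - -4 = \frac{3}{5} + 4 = \frac{23}{5} \approx 4.6$)
$a{\left(K,x \right)} = \frac{23}{5}$
$\sqrt{a{\left(-99,-186 \right)} - 2767} = \sqrt{\frac{23}{5} - 2767} = \sqrt{- \frac{13812}{5}} = \frac{2 i \sqrt{17265}}{5}$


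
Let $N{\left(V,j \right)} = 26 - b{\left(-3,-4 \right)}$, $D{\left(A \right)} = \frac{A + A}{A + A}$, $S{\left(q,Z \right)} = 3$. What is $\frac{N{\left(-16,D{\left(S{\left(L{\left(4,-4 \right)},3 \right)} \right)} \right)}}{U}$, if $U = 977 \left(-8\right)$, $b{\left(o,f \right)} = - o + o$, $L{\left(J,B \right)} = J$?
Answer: $- \frac{13}{3908} \approx -0.0033265$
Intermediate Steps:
$b{\left(o,f \right)} = 0$
$D{\left(A \right)} = 1$ ($D{\left(A \right)} = \frac{2 A}{2 A} = 2 A \frac{1}{2 A} = 1$)
$N{\left(V,j \right)} = 26$ ($N{\left(V,j \right)} = 26 - 0 = 26 + 0 = 26$)
$U = -7816$
$\frac{N{\left(-16,D{\left(S{\left(L{\left(4,-4 \right)},3 \right)} \right)} \right)}}{U} = \frac{26}{-7816} = 26 \left(- \frac{1}{7816}\right) = - \frac{13}{3908}$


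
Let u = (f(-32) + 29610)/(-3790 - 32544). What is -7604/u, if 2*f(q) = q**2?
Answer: 138141868/15061 ≈ 9172.2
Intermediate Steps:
f(q) = q**2/2
u = -15061/18167 (u = ((1/2)*(-32)**2 + 29610)/(-3790 - 32544) = ((1/2)*1024 + 29610)/(-36334) = (512 + 29610)*(-1/36334) = 30122*(-1/36334) = -15061/18167 ≈ -0.82903)
-7604/u = -7604/(-15061/18167) = -7604*(-18167/15061) = 138141868/15061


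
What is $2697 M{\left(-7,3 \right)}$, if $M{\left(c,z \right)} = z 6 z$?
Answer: $145638$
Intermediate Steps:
$M{\left(c,z \right)} = 6 z^{2}$ ($M{\left(c,z \right)} = 6 z z = 6 z^{2}$)
$2697 M{\left(-7,3 \right)} = 2697 \cdot 6 \cdot 3^{2} = 2697 \cdot 6 \cdot 9 = 2697 \cdot 54 = 145638$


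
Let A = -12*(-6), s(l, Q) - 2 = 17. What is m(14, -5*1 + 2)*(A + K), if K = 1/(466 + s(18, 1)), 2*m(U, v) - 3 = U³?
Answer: 95927987/970 ≈ 98895.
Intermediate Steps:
s(l, Q) = 19 (s(l, Q) = 2 + 17 = 19)
m(U, v) = 3/2 + U³/2
A = 72
K = 1/485 (K = 1/(466 + 19) = 1/485 ≈ 0.0020619)
m(14, -5*1 + 2)*(A + K) = (3/2 + (½)*14³)*(72 + 1/485) = (3/2 + (½)*2744)*(34921/485) = (3/2 + 1372)*(34921/485) = (2747/2)*(34921/485) = 95927987/970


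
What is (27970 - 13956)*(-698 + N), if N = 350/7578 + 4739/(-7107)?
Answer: -87880633640800/8976141 ≈ -9.7905e+6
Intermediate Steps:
N = -5570782/8976141 (N = 350*(1/7578) + 4739*(-1/7107) = 175/3789 - 4739/7107 = -5570782/8976141 ≈ -0.62062)
(27970 - 13956)*(-698 + N) = (27970 - 13956)*(-698 - 5570782/8976141) = 14014*(-6270917200/8976141) = -87880633640800/8976141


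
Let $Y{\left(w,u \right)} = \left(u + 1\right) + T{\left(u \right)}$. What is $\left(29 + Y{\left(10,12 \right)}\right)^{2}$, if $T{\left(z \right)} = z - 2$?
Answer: $2704$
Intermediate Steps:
$T{\left(z \right)} = -2 + z$ ($T{\left(z \right)} = z - 2 = -2 + z$)
$Y{\left(w,u \right)} = -1 + 2 u$ ($Y{\left(w,u \right)} = \left(u + 1\right) + \left(-2 + u\right) = \left(1 + u\right) + \left(-2 + u\right) = -1 + 2 u$)
$\left(29 + Y{\left(10,12 \right)}\right)^{2} = \left(29 + \left(-1 + 2 \cdot 12\right)\right)^{2} = \left(29 + \left(-1 + 24\right)\right)^{2} = \left(29 + 23\right)^{2} = 52^{2} = 2704$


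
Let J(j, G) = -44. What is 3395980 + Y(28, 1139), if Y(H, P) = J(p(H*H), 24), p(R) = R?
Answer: 3395936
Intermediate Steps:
Y(H, P) = -44
3395980 + Y(28, 1139) = 3395980 - 44 = 3395936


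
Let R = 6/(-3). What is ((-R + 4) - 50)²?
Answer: 1936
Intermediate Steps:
R = -2 (R = 6*(-⅓) = -2)
((-R + 4) - 50)² = ((-1*(-2) + 4) - 50)² = ((2 + 4) - 50)² = (6 - 50)² = (-44)² = 1936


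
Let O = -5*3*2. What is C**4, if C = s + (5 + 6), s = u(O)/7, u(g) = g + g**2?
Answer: 804266382481/2401 ≈ 3.3497e+8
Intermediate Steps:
O = -30 (O = -15*2 = -30)
s = 870/7 (s = -30*(1 - 30)/7 = -30*(-29)*(1/7) = 870*(1/7) = 870/7 ≈ 124.29)
C = 947/7 (C = 870/7 + (5 + 6) = 870/7 + 11 = 947/7 ≈ 135.29)
C**4 = (947/7)**4 = 804266382481/2401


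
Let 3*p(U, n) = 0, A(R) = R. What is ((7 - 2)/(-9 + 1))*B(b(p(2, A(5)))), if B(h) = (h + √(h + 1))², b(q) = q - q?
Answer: -5/8 ≈ -0.62500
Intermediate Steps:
p(U, n) = 0 (p(U, n) = (⅓)*0 = 0)
b(q) = 0
B(h) = (h + √(1 + h))²
((7 - 2)/(-9 + 1))*B(b(p(2, A(5)))) = ((7 - 2)/(-9 + 1))*(0 + √(1 + 0))² = (5/(-8))*(0 + √1)² = (5*(-⅛))*(0 + 1)² = -5/8*1² = -5/8*1 = -5/8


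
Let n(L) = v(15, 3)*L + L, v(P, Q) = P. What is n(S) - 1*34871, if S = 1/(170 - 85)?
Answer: -2964019/85 ≈ -34871.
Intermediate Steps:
S = 1/85 ≈ 0.011765
n(L) = 16*L (n(L) = 15*L + L = 16*L)
n(S) - 1*34871 = 16*(1/85) - 1*34871 = 16/85 - 34871 = -2964019/85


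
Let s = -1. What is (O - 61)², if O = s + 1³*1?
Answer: 3721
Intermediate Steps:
O = 0 (O = -1 + 1³*1 = -1 + 1*1 = -1 + 1 = 0)
(O - 61)² = (0 - 61)² = (-61)² = 3721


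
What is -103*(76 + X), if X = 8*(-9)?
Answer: -412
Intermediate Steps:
X = -72
-103*(76 + X) = -103*(76 - 72) = -103*4 = -412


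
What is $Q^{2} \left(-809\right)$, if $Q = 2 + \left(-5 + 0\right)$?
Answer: $-7281$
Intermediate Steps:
$Q = -3$ ($Q = 2 - 5 = -3$)
$Q^{2} \left(-809\right) = \left(-3\right)^{2} \left(-809\right) = 9 \left(-809\right) = -7281$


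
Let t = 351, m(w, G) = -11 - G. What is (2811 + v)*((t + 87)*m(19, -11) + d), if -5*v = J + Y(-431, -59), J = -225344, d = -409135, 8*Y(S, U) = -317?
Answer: -156740354943/8 ≈ -1.9593e+10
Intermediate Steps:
Y(S, U) = -317/8 (Y(S, U) = (1/8)*(-317) = -317/8)
v = 1803069/40 (v = -(-225344 - 317/8)/5 = -1/5*(-1803069/8) = 1803069/40 ≈ 45077.)
(2811 + v)*((t + 87)*m(19, -11) + d) = (2811 + 1803069/40)*((351 + 87)*(-11 - 1*(-11)) - 409135) = 1915509*(438*(-11 + 11) - 409135)/40 = 1915509*(438*0 - 409135)/40 = 1915509*(0 - 409135)/40 = (1915509/40)*(-409135) = -156740354943/8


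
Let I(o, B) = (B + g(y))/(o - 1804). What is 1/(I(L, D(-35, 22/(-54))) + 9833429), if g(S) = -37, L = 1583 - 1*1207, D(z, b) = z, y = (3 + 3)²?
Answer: 119/1170178057 ≈ 1.0169e-7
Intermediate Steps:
y = 36 (y = 6² = 36)
L = 376 (L = 1583 - 1207 = 376)
I(o, B) = (-37 + B)/(-1804 + o) (I(o, B) = (B - 37)/(o - 1804) = (-37 + B)/(-1804 + o))
1/(I(L, D(-35, 22/(-54))) + 9833429) = 1/((-37 - 35)/(-1804 + 376) + 9833429) = 1/(-72/(-1428) + 9833429) = 1/(-1/1428*(-72) + 9833429) = 1/(6/119 + 9833429) = 1/(1170178057/119) = 119/1170178057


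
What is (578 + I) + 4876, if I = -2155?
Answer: 3299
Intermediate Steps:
(578 + I) + 4876 = (578 - 2155) + 4876 = -1577 + 4876 = 3299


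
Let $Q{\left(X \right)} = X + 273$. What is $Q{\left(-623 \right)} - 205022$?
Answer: $-205372$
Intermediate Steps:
$Q{\left(X \right)} = 273 + X$
$Q{\left(-623 \right)} - 205022 = \left(273 - 623\right) - 205022 = -350 - 205022 = -205372$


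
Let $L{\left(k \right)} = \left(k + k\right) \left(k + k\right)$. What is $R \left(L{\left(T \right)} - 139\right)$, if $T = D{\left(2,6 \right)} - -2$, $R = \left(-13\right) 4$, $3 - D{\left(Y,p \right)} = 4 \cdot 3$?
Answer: $-2964$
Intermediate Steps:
$D{\left(Y,p \right)} = -9$ ($D{\left(Y,p \right)} = 3 - 4 \cdot 3 = 3 - 12 = -9$)
$R = -52$
$T = -7$ ($T = -9 - -2 = -9 + 2 = -7$)
$L{\left(k \right)} = 4 k^{2}$ ($L{\left(k \right)} = 2 k 2 k = 4 k^{2}$)
$R \left(L{\left(T \right)} - 139\right) = - 52 \left(4 \left(-7\right)^{2} - 139\right) = - 52 \left(4 \cdot 49 - 139\right) = - 52 \left(196 - 139\right) = \left(-52\right) 57 = -2964$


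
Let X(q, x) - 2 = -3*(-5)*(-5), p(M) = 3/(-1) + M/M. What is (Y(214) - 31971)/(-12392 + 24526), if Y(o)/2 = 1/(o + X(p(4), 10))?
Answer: -4507909/1710894 ≈ -2.6348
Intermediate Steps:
p(M) = -2 (p(M) = 3*(-1) + 1 = -3 + 1 = -2)
X(q, x) = -73 (X(q, x) = 2 - 3*(-5)*(-5) = 2 + 15*(-5) = 2 - 75 = -73)
Y(o) = 2/(-73 + o) (Y(o) = 2/(o - 73) = 2/(-73 + o))
(Y(214) - 31971)/(-12392 + 24526) = (2/(-73 + 214) - 31971)/(-12392 + 24526) = (2/141 - 31971)/12134 = (2*(1/141) - 31971)*(1/12134) = (2/141 - 31971)*(1/12134) = -4507909/141*1/12134 = -4507909/1710894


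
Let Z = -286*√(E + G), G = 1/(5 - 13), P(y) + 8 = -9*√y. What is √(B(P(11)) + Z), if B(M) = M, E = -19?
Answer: √(-32 - 36*√11 - 858*I*√34)/2 ≈ 24.632 - 25.389*I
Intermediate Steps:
P(y) = -8 - 9*√y
G = -⅛ (G = 1/(-8) = -⅛ ≈ -0.12500)
Z = -429*I*√34/2 (Z = -286*√(-19 - ⅛) = -429*I*√34/2 ≈ -1250.7*I)
√(B(P(11)) + Z) = √((-8 - 9*√11) - 429*I*√34/2) = √(-8 - 9*√11 - 429*I*√34/2)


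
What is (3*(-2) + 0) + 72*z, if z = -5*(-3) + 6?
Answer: 1506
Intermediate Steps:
z = 21 (z = 15 + 6 = 21)
(3*(-2) + 0) + 72*z = (3*(-2) + 0) + 72*21 = (-6 + 0) + 1512 = -6 + 1512 = 1506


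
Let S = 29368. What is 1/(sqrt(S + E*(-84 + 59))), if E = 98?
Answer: sqrt(26918)/26918 ≈ 0.0060951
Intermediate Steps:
1/(sqrt(S + E*(-84 + 59))) = 1/(sqrt(29368 + 98*(-84 + 59))) = 1/(sqrt(29368 + 98*(-25))) = 1/(sqrt(29368 - 2450)) = 1/(sqrt(26918)) = sqrt(26918)/26918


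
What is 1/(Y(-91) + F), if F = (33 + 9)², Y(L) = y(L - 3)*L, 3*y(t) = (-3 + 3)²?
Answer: 1/1764 ≈ 0.00056689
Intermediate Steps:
y(t) = 0 (y(t) = (-3 + 3)²/3 = (⅓)*0² = (⅓)*0 = 0)
Y(L) = 0 (Y(L) = 0*L = 0)
F = 1764 (F = 42² = 1764)
1/(Y(-91) + F) = 1/(0 + 1764) = 1/1764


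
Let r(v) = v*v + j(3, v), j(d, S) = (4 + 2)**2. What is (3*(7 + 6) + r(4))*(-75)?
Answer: -6825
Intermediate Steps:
j(d, S) = 36 (j(d, S) = 6**2 = 36)
r(v) = 36 + v**2 (r(v) = v*v + 36 = v**2 + 36 = 36 + v**2)
(3*(7 + 6) + r(4))*(-75) = (3*(7 + 6) + (36 + 4**2))*(-75) = (3*13 + (36 + 16))*(-75) = (39 + 52)*(-75) = 91*(-75) = -6825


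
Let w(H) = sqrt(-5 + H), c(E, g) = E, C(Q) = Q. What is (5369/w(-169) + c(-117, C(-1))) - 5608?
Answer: -5725 - 5369*I*sqrt(174)/174 ≈ -5725.0 - 407.02*I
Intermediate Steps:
(5369/w(-169) + c(-117, C(-1))) - 5608 = (5369/(sqrt(-5 - 169)) - 117) - 5608 = (5369/(sqrt(-174)) - 117) - 5608 = (5369/((I*sqrt(174))) - 117) - 5608 = (5369*(-I*sqrt(174)/174) - 117) - 5608 = (-5369*I*sqrt(174)/174 - 117) - 5608 = (-117 - 5369*I*sqrt(174)/174) - 5608 = -5725 - 5369*I*sqrt(174)/174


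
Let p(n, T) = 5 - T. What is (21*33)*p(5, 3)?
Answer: 1386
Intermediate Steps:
(21*33)*p(5, 3) = (21*33)*(5 - 1*3) = 693*(5 - 3) = 693*2 = 1386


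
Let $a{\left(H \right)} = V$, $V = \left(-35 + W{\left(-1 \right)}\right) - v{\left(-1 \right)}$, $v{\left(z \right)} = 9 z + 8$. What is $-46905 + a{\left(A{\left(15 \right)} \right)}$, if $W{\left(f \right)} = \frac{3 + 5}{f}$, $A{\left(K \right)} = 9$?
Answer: $-46947$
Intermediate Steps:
$W{\left(f \right)} = \frac{8}{f}$
$v{\left(z \right)} = 8 + 9 z$
$V = -42$ ($V = \left(-35 + \frac{8}{-1}\right) - \left(8 + 9 \left(-1\right)\right) = \left(-35 + 8 \left(-1\right)\right) - \left(8 - 9\right) = \left(-35 - 8\right) - -1 = -43 + 1 = -42$)
$a{\left(H \right)} = -42$
$-46905 + a{\left(A{\left(15 \right)} \right)} = -46905 - 42 = -46947$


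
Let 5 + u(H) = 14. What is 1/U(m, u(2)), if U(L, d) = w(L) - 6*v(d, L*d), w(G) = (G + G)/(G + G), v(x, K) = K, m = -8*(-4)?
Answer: -1/1727 ≈ -0.00057904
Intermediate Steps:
u(H) = 9 (u(H) = -5 + 14 = 9)
m = 32
w(G) = 1 (w(G) = (2*G)/((2*G)) = (2*G)*(1/(2*G)) = 1)
U(L, d) = 1 - 6*L*d
1/U(m, u(2)) = 1/(1 - 6*32*9) = 1/(1 - 1728) = 1/(-1727) = -1/1727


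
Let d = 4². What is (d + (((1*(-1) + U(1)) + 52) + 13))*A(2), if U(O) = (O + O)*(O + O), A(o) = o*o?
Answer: 336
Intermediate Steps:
A(o) = o²
U(O) = 4*O² (U(O) = (2*O)*(2*O) = 4*O²)
d = 16
(d + (((1*(-1) + U(1)) + 52) + 13))*A(2) = (16 + (((1*(-1) + 4*1²) + 52) + 13))*2² = (16 + (((-1 + 4*1) + 52) + 13))*4 = (16 + (((-1 + 4) + 52) + 13))*4 = (16 + ((3 + 52) + 13))*4 = (16 + (55 + 13))*4 = (16 + 68)*4 = 84*4 = 336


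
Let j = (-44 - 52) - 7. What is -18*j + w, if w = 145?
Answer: 1999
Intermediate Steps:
j = -103 (j = -96 - 7 = -103)
-18*j + w = -18*(-103) + 145 = 1854 + 145 = 1999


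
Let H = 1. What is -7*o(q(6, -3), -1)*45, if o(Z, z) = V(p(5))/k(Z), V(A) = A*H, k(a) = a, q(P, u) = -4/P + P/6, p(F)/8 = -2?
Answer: 15120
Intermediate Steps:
p(F) = -16 (p(F) = 8*(-2) = -16)
q(P, u) = -4/P + P/6 (q(P, u) = -4/P + P*(1/6) = -4/P + P/6)
V(A) = A (V(A) = A*1 = A)
o(Z, z) = -16/Z
-7*o(q(6, -3), -1)*45 = -(-112)/(-4/6 + (1/6)*6)*45 = -(-112)/(-4*1/6 + 1)*45 = -(-112)/(-2/3 + 1)*45 = -(-112)/1/3*45 = -(-112)*3*45 = -7*(-48)*45 = 336*45 = 15120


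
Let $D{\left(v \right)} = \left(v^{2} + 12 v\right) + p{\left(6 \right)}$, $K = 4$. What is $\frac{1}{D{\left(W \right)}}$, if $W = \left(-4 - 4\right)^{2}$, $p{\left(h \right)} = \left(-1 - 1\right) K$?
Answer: $\frac{1}{4856} \approx 0.00020593$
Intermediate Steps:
$p{\left(h \right)} = -8$ ($p{\left(h \right)} = \left(-1 - 1\right) 4 = \left(-2\right) 4 = -8$)
$W = 64$ ($W = \left(-8\right)^{2} = 64$)
$D{\left(v \right)} = -8 + v^{2} + 12 v$ ($D{\left(v \right)} = \left(v^{2} + 12 v\right) - 8 = -8 + v^{2} + 12 v$)
$\frac{1}{D{\left(W \right)}} = \frac{1}{-8 + 64^{2} + 12 \cdot 64} = \frac{1}{-8 + 4096 + 768} = \frac{1}{4856}$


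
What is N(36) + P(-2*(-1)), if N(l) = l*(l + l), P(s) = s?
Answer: 2594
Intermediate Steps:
N(l) = 2*l² (N(l) = l*(2*l) = 2*l²)
N(36) + P(-2*(-1)) = 2*36² - 2*(-1) = 2*1296 + 2 = 2592 + 2 = 2594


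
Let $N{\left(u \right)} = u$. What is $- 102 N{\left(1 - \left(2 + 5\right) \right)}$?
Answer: $612$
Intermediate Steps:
$- 102 N{\left(1 - \left(2 + 5\right) \right)} = - 102 \left(1 - \left(2 + 5\right)\right) = - 102 \left(1 - 7\right) = \left(-102\right) \left(-6\right) = 612$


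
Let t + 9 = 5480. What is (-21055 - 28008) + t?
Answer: -43592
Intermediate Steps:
t = 5471 (t = -9 + 5480 = 5471)
(-21055 - 28008) + t = (-21055 - 28008) + 5471 = -49063 + 5471 = -43592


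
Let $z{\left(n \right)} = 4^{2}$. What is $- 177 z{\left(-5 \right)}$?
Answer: $-2832$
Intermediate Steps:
$z{\left(n \right)} = 16$
$- 177 z{\left(-5 \right)} = \left(-177\right) 16 = -2832$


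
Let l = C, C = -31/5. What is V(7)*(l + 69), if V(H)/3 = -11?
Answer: -10362/5 ≈ -2072.4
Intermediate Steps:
V(H) = -33 (V(H) = 3*(-11) = -33)
C = -31/5 (C = -31*⅕ = -31/5 ≈ -6.2000)
l = -31/5 ≈ -6.2000
V(7)*(l + 69) = -33*(-31/5 + 69) = -33*314/5 = -10362/5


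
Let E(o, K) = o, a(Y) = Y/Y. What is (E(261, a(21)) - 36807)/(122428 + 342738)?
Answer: -18273/232583 ≈ -0.078565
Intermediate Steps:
a(Y) = 1
(E(261, a(21)) - 36807)/(122428 + 342738) = (261 - 36807)/(122428 + 342738) = -36546/465166 = -36546*1/465166 = -18273/232583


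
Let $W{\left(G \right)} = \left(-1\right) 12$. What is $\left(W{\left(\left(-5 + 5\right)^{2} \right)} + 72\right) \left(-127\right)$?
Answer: $-7620$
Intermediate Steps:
$W{\left(G \right)} = -12$
$\left(W{\left(\left(-5 + 5\right)^{2} \right)} + 72\right) \left(-127\right) = \left(-12 + 72\right) \left(-127\right) = 60 \left(-127\right) = -7620$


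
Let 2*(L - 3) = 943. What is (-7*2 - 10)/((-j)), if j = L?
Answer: 48/949 ≈ 0.050580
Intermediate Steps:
L = 949/2 (L = 3 + (½)*943 = 3 + 943/2 = 949/2 ≈ 474.50)
j = 949/2 ≈ 474.50
(-7*2 - 10)/((-j)) = (-7*2 - 10)/((-1*949/2)) = (-14 - 10)/(-949/2) = -24*(-2/949) = 48/949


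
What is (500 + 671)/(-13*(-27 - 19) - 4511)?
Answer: -1171/3913 ≈ -0.29926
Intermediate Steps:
(500 + 671)/(-13*(-27 - 19) - 4511) = 1171/(-13*(-46) - 4511) = 1171/(598 - 4511) = 1171/(-3913) = 1171*(-1/3913) = -1171/3913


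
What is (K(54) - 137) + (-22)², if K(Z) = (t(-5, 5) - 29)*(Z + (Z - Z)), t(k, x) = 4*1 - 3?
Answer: -1165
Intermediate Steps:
t(k, x) = 1 (t(k, x) = 4 - 3 = 1)
K(Z) = -28*Z (K(Z) = (1 - 29)*(Z + (Z - Z)) = -28*(Z + 0) = -28*Z)
(K(54) - 137) + (-22)² = (-28*54 - 137) + (-22)² = (-1512 - 137) + 484 = -1649 + 484 = -1165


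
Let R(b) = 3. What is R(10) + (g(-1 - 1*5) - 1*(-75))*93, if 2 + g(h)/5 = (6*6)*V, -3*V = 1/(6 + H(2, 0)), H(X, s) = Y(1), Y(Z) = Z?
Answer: 36756/7 ≈ 5250.9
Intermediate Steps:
H(X, s) = 1
V = -1/21 (V = -1/(3*(6 + 1)) = -⅓/7 = -⅓*⅐ = -1/21 ≈ -0.047619)
g(h) = -130/7 (g(h) = -10 + 5*((6*6)*(-1/21)) = -10 + 5*(36*(-1/21)) = -10 + 5*(-12/7) = -10 - 60/7 = -130/7)
R(10) + (g(-1 - 1*5) - 1*(-75))*93 = 3 + (-130/7 - 1*(-75))*93 = 3 + (-130/7 + 75)*93 = 3 + (395/7)*93 = 3 + 36735/7 = 36756/7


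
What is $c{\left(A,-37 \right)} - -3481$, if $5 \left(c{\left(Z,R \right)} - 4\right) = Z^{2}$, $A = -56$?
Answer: $\frac{20561}{5} \approx 4112.2$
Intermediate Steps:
$c{\left(Z,R \right)} = 4 + \frac{Z^{2}}{5}$
$c{\left(A,-37 \right)} - -3481 = \left(4 + \frac{\left(-56\right)^{2}}{5}\right) - -3481 = \left(4 + \frac{1}{5} \cdot 3136\right) + 3481 = \left(4 + \frac{3136}{5}\right) + 3481 = \frac{3156}{5} + 3481 = \frac{20561}{5}$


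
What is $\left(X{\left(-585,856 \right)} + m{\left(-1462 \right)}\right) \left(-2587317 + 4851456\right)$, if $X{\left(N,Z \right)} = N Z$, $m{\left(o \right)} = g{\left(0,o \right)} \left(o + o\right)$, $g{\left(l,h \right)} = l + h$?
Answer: $8545150395792$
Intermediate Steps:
$g{\left(l,h \right)} = h + l$
$m{\left(o \right)} = 2 o^{2}$ ($m{\left(o \right)} = \left(o + 0\right) \left(o + o\right) = o 2 o = 2 o^{2}$)
$\left(X{\left(-585,856 \right)} + m{\left(-1462 \right)}\right) \left(-2587317 + 4851456\right) = \left(\left(-585\right) 856 + 2 \left(-1462\right)^{2}\right) \left(-2587317 + 4851456\right) = \left(-500760 + 2 \cdot 2137444\right) 2264139 = \left(-500760 + 4274888\right) 2264139 = 3774128 \cdot 2264139 = 8545150395792$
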